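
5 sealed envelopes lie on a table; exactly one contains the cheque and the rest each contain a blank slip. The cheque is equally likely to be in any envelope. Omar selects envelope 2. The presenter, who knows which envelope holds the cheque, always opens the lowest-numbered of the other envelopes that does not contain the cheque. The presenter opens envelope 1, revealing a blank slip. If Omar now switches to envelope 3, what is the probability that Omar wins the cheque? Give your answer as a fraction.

1/4

Condition on the true location of the cheque.
If it is in envelope 1 (prior 1/5): the presenter opened envelope 1, so this case is ruled out; weight (1/5)·0 = 0.
If it is in any of envelopes 2, 3, 4, and 5 (prior 1/5 each): envelope 1 is the lowest-numbered option available, probability 1; weight (1/5)·1 = 1/5 each.
The weights sum to 4/5.
So P(the cheque in envelope 3 | the presenter opened envelope 1) = (1/5) / (4/5) = 1/4.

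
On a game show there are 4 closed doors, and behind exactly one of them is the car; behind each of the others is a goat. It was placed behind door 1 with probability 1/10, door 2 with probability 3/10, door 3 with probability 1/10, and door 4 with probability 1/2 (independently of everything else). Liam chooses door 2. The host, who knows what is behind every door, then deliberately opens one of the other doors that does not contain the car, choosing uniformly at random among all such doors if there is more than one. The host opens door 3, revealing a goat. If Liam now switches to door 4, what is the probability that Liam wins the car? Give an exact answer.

Condition on the true location of the car.
If it is behind door 1 (prior 1/10): the host has 2 equally likely choices, so probability 1/2; weight (1/10)·(1/2) = 1/20.
If it is behind door 2 (prior 3/10): the host has 3 equally likely choices, so probability 1/3; weight (3/10)·(1/3) = 1/10.
If it is behind door 3 (prior 1/10): the host opened door 3, so this case is ruled out; weight (1/10)·0 = 0.
If it is behind door 4 (prior 1/2): the host has 2 equally likely choices, so probability 1/2; weight (1/2)·(1/2) = 1/4.
The weights sum to 2/5.
So P(the car behind door 4 | the host opened door 3) = (1/4) / (2/5) = 5/8.

5/8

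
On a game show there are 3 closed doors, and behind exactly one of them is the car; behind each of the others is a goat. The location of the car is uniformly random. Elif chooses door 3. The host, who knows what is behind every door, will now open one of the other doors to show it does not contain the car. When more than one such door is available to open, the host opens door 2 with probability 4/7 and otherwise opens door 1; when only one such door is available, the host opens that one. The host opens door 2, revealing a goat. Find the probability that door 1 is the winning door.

7/11

Consider each possible location of the car in turn.
If it is behind door 1 (prior 1/3): only door 2 is available, probability 1; weight (1/3)·1 = 1/3.
If it is behind door 2 (prior 1/3): the host opened door 2, so this case is ruled out; weight (1/3)·0 = 0.
If it is behind door 3 (prior 1/3): door 2 is available, opened with probability 4/7; weight (1/3)·(4/7) = 4/21.
The weights sum to 11/21.
So P(the car behind door 1 | the host opened door 2) = (1/3) / (11/21) = 7/11.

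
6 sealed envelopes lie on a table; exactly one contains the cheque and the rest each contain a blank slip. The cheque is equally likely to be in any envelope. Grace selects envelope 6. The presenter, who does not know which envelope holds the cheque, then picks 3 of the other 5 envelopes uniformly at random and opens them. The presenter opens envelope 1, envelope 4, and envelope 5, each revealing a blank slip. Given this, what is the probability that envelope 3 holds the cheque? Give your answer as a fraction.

Apply Bayes' rule, conditioning on where the cheque actually is.
If it is in any of envelopes 1, 4, and 5 (prior 1/6 each): that envelope was opened and seen not to hold the prize — ruled out; weight (1/6)·0 = 0 each.
If it is in any of envelopes 2, 3, and 6 (prior 1/6 each): the presenter picks exactly this set with probability 1/10 regardless, and none is the prize; weight (1/6)·(1/10) = 1/60 each.
The weights sum to 1/20.
So P(the cheque in envelope 3 | the presenter opened envelope 1, envelope 4, and envelope 5) = (1/60) / (1/20) = 1/3.

1/3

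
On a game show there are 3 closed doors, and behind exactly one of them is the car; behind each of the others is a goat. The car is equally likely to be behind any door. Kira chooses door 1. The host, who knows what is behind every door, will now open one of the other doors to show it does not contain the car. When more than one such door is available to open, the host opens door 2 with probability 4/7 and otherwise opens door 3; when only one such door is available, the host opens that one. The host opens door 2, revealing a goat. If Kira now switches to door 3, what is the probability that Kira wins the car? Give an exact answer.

Apply Bayes' rule, conditioning on where the car actually is.
If it is behind door 1 (prior 1/3): door 2 is available, opened with probability 4/7; weight (1/3)·(4/7) = 4/21.
If it is behind door 2 (prior 1/3): the host opened door 2, so this case is ruled out; weight (1/3)·0 = 0.
If it is behind door 3 (prior 1/3): only door 2 is available, probability 1; weight (1/3)·1 = 1/3.
The weights sum to 11/21.
So P(the car behind door 3 | the host opened door 2) = (1/3) / (11/21) = 7/11.

7/11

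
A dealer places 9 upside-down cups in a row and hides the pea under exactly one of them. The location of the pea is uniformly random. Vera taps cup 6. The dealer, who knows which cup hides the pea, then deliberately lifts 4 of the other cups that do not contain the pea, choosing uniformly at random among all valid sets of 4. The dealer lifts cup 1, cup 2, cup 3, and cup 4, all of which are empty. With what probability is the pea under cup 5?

Consider each possible location of the pea in turn.
If it is under any of cups 1, 2, 3, and 4 (prior 1/9 each): that cup was opened and seen not to hold the prize — ruled out; weight (1/9)·0 = 0 each.
If it is under any of cups 5, 7, 8, and 9 (prior 1/9 each): the dealer has 35 equally likely choices, so probability 1/35; weight (1/9)·(1/35) = 1/315 each.
If it is under cup 6 (prior 1/9): the dealer has 70 equally likely choices, so probability 1/70; weight (1/9)·(1/70) = 1/630.
The weights sum to 1/70.
So P(the pea under cup 5 | the dealer opened cup 1, cup 2, cup 3, and cup 4) = (1/315) / (1/70) = 2/9.

2/9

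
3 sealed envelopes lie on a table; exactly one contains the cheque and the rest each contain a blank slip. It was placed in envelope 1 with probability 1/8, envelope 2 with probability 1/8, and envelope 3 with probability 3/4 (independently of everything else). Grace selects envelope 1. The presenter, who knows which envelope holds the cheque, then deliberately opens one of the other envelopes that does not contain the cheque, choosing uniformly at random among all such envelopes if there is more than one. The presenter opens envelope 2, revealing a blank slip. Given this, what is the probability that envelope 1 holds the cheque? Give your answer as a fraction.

Condition on the true location of the cheque.
If it is in envelope 1 (prior 1/8): the presenter has 2 equally likely choices, so probability 1/2; weight (1/8)·(1/2) = 1/16.
If it is in envelope 2 (prior 1/8): the presenter opened envelope 2, so this case is ruled out; weight (1/8)·0 = 0.
If it is in envelope 3 (prior 3/4): the presenter has no choice, probability 1; weight (3/4)·1 = 3/4.
The weights sum to 13/16.
So P(the cheque in envelope 1 | the presenter opened envelope 2) = (1/16) / (13/16) = 1/13.

1/13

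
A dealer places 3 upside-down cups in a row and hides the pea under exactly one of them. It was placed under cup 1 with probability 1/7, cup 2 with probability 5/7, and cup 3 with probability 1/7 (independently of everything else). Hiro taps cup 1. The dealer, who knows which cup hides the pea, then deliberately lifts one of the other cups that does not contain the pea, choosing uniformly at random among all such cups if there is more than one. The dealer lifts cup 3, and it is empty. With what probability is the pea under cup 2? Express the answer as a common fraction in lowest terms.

10/11

Condition on the true location of the pea.
If it is under cup 1 (prior 1/7): the dealer has 2 equally likely choices, so probability 1/2; weight (1/7)·(1/2) = 1/14.
If it is under cup 2 (prior 5/7): the dealer has no choice, probability 1; weight (5/7)·1 = 5/7.
If it is under cup 3 (prior 1/7): the dealer opened cup 3, so this case is ruled out; weight (1/7)·0 = 0.
The weights sum to 11/14.
So P(the pea under cup 2 | the dealer opened cup 3) = (5/7) / (11/14) = 10/11.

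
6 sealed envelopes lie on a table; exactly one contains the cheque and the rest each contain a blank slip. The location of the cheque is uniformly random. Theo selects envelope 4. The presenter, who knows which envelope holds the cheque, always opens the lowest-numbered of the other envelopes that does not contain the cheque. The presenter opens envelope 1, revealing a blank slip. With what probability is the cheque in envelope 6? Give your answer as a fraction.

Consider each possible location of the cheque in turn.
If it is in envelope 1 (prior 1/6): the presenter opened envelope 1, so this case is ruled out; weight (1/6)·0 = 0.
If it is in any of envelopes 2, 3, 4, 5, and 6 (prior 1/6 each): envelope 1 is the lowest-numbered option available, probability 1; weight (1/6)·1 = 1/6 each.
The weights sum to 5/6.
So P(the cheque in envelope 6 | the presenter opened envelope 1) = (1/6) / (5/6) = 1/5.

1/5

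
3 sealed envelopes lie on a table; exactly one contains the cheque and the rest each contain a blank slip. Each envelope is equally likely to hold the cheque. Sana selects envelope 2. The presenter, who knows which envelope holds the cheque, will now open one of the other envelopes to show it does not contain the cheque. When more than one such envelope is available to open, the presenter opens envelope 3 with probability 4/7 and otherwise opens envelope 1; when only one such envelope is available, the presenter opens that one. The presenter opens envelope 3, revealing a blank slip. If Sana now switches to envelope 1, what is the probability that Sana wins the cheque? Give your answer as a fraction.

7/11

Apply Bayes' rule, conditioning on where the cheque actually is.
If it is in envelope 1 (prior 1/3): only envelope 3 is available, probability 1; weight (1/3)·1 = 1/3.
If it is in envelope 2 (prior 1/3): envelope 3 is available, opened with probability 4/7; weight (1/3)·(4/7) = 4/21.
If it is in envelope 3 (prior 1/3): the presenter opened envelope 3, so this case is ruled out; weight (1/3)·0 = 0.
The weights sum to 11/21.
So P(the cheque in envelope 1 | the presenter opened envelope 3) = (1/3) / (11/21) = 7/11.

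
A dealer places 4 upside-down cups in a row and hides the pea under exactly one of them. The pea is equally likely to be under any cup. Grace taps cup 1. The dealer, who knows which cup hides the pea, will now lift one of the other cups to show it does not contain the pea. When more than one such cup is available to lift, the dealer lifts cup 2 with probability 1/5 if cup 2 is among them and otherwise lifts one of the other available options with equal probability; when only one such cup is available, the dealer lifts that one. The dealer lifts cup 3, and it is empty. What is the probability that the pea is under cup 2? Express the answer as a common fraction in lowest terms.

5/17

Consider each possible location of the pea in turn.
If it is under cup 1 (prior 1/4): cup 2 is available but not opened; cup 3 gets probability (1 − 1/5)/2 = 2/5; weight (1/4)·(2/5) = 1/10.
If it is under cup 2 (prior 1/4): cup 2 holds the prize so is unavailable; the dealer chooses uniformly among the 2 others, probability 1/2; weight (1/4)·(1/2) = 1/8.
If it is under cup 3 (prior 1/4): the dealer opened cup 3, so this case is ruled out; weight (1/4)·0 = 0.
If it is under cup 4 (prior 1/4): cup 2 is available but not opened, probability 4/5; weight (1/4)·(4/5) = 1/5.
The weights sum to 17/40.
So P(the pea under cup 2 | the dealer opened cup 3) = (1/8) / (17/40) = 5/17.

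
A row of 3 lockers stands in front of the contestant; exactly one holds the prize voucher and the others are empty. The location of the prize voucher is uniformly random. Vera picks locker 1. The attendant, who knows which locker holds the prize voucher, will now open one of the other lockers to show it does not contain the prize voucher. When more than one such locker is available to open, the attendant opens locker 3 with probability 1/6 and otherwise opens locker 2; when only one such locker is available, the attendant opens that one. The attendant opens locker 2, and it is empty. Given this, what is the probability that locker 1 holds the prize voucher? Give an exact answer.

5/11

Condition on the true location of the prize voucher.
If it is in locker 1 (prior 1/3): locker 3 is available but not opened, probability 5/6; weight (1/3)·(5/6) = 5/18.
If it is in locker 2 (prior 1/3): the attendant opened locker 2, so this case is ruled out; weight (1/3)·0 = 0.
If it is in locker 3 (prior 1/3): only locker 2 is available, probability 1; weight (1/3)·1 = 1/3.
The weights sum to 11/18.
So P(the prize voucher in locker 1 | the attendant opened locker 2) = (5/18) / (11/18) = 5/11.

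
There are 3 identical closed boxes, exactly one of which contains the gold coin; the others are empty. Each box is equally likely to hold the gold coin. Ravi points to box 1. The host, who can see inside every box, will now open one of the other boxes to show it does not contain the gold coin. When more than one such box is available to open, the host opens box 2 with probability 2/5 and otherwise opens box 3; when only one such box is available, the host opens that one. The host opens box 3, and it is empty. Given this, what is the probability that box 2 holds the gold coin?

Condition on the true location of the gold coin.
If it is in box 1 (prior 1/3): box 2 is available but not opened, probability 3/5; weight (1/3)·(3/5) = 1/5.
If it is in box 2 (prior 1/3): only box 3 is available, probability 1; weight (1/3)·1 = 1/3.
If it is in box 3 (prior 1/3): the host opened box 3, so this case is ruled out; weight (1/3)·0 = 0.
The weights sum to 8/15.
So P(the gold coin in box 2 | the host opened box 3) = (1/3) / (8/15) = 5/8.

5/8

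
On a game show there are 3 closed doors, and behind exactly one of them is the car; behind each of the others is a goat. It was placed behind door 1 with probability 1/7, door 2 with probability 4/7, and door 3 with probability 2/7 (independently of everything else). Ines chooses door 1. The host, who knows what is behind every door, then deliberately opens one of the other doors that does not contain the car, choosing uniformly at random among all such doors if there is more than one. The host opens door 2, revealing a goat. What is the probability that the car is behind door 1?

1/5

Consider each possible location of the car in turn.
If it is behind door 1 (prior 1/7): the host has 2 equally likely choices, so probability 1/2; weight (1/7)·(1/2) = 1/14.
If it is behind door 2 (prior 4/7): the host opened door 2, so this case is ruled out; weight (4/7)·0 = 0.
If it is behind door 3 (prior 2/7): the host has no choice, probability 1; weight (2/7)·1 = 2/7.
The weights sum to 5/14.
So P(the car behind door 1 | the host opened door 2) = (1/14) / (5/14) = 1/5.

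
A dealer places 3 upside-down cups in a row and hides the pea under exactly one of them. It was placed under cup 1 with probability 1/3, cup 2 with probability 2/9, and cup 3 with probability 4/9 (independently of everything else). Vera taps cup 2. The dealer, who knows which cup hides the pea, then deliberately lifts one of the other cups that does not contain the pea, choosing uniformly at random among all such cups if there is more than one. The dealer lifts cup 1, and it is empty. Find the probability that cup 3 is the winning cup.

Apply Bayes' rule, conditioning on where the pea actually is.
If it is under cup 1 (prior 1/3): the dealer opened cup 1, so this case is ruled out; weight (1/3)·0 = 0.
If it is under cup 2 (prior 2/9): the dealer has 2 equally likely choices, so probability 1/2; weight (2/9)·(1/2) = 1/9.
If it is under cup 3 (prior 4/9): the dealer has no choice, probability 1; weight (4/9)·1 = 4/9.
The weights sum to 5/9.
So P(the pea under cup 3 | the dealer opened cup 1) = (4/9) / (5/9) = 4/5.

4/5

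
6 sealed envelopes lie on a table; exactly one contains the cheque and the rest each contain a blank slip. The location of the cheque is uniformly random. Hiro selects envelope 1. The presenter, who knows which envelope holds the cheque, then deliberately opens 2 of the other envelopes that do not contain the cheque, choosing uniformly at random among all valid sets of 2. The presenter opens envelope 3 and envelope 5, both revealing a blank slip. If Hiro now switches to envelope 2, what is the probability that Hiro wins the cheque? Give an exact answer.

5/18

Consider each possible location of the cheque in turn.
If it is in envelope 1 (prior 1/6): the presenter has 10 equally likely choices, so probability 1/10; weight (1/6)·(1/10) = 1/60.
If it is in any of envelopes 2, 4, and 6 (prior 1/6 each): the presenter has 6 equally likely choices, so probability 1/6; weight (1/6)·(1/6) = 1/36 each.
If it is in either of envelopes 3 and 5 (prior 1/6 each): that envelope was opened and seen not to hold the prize — ruled out; weight (1/6)·0 = 0 each.
The weights sum to 1/10.
So P(the cheque in envelope 2 | the presenter opened envelope 3 and envelope 5) = (1/36) / (1/10) = 5/18.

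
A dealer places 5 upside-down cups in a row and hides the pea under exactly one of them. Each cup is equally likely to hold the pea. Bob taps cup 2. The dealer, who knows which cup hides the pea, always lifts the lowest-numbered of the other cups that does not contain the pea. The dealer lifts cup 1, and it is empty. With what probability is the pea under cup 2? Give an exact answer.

1/4

Consider each possible location of the pea in turn.
If it is under cup 1 (prior 1/5): the dealer opened cup 1, so this case is ruled out; weight (1/5)·0 = 0.
If it is under any of cups 2, 3, 4, and 5 (prior 1/5 each): cup 1 is the lowest-numbered option available, probability 1; weight (1/5)·1 = 1/5 each.
The weights sum to 4/5.
So P(the pea under cup 2 | the dealer opened cup 1) = (1/5) / (4/5) = 1/4.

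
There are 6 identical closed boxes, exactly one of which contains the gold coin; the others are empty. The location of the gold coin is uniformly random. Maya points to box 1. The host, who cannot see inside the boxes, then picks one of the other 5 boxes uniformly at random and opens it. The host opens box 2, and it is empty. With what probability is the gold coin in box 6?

1/5

Because the host chose which box to open without knowing where the gold coin is, the choice is independent of the prize location. Learning that box 2 does not hold the gold coin simply rules out that one location and leaves the remaining 5 boxes still equally likely by symmetry.
So P(the gold coin in box 6) = 1/5.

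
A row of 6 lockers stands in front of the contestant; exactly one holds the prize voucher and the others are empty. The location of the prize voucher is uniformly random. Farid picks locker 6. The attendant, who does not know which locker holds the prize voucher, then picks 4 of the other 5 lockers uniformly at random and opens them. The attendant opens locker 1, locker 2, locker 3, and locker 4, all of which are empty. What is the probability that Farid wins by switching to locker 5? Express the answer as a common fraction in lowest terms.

Because the attendant chose which lockers to open without knowing where the prize voucher is, the choice is independent of the prize location. Learning that none of the 4 opened lockers holds the prize voucher simply rules out those 4 locations and leaves the remaining 2 lockers still equally likely by symmetry.
So P(the prize voucher in locker 5) = 1/2.

1/2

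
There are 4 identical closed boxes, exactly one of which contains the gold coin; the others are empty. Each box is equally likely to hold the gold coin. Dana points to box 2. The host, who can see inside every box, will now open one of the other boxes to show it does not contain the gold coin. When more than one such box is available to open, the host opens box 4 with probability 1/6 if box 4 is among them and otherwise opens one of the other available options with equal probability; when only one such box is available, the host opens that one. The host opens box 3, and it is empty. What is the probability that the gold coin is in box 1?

10/21

Apply Bayes' rule, conditioning on where the gold coin actually is.
If it is in box 1 (prior 1/4): box 4 is available but not opened, probability 5/6; weight (1/4)·(5/6) = 5/24.
If it is in box 2 (prior 1/4): box 4 is available but not opened; box 3 gets probability (1 − 1/6)/2 = 5/12; weight (1/4)·(5/12) = 5/48.
If it is in box 3 (prior 1/4): the host opened box 3, so this case is ruled out; weight (1/4)·0 = 0.
If it is in box 4 (prior 1/4): box 4 holds the prize so is unavailable; the host chooses uniformly among the 2 others, probability 1/2; weight (1/4)·(1/2) = 1/8.
The weights sum to 7/16.
So P(the gold coin in box 1 | the host opened box 3) = (5/24) / (7/16) = 10/21.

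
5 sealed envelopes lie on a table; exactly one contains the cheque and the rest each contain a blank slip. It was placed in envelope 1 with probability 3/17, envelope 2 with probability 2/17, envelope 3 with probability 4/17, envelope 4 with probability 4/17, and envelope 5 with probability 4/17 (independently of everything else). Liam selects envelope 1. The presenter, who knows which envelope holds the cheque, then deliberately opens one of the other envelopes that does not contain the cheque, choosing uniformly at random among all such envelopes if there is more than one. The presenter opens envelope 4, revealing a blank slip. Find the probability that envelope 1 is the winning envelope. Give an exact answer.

Condition on the true location of the cheque.
If it is in envelope 1 (prior 3/17): the presenter has 4 equally likely choices, so probability 1/4; weight (3/17)·(1/4) = 3/68.
If it is in envelope 2 (prior 2/17): the presenter has 3 equally likely choices, so probability 1/3; weight (2/17)·(1/3) = 2/51.
If it is in either of envelopes 3 and 5 (prior 4/17 each): the presenter has 3 equally likely choices, so probability 1/3; weight (4/17)·(1/3) = 4/51 each.
If it is in envelope 4 (prior 4/17): the presenter opened envelope 4, so this case is ruled out; weight (4/17)·0 = 0.
The weights sum to 49/204.
So P(the cheque in envelope 1 | the presenter opened envelope 4) = (3/68) / (49/204) = 9/49.

9/49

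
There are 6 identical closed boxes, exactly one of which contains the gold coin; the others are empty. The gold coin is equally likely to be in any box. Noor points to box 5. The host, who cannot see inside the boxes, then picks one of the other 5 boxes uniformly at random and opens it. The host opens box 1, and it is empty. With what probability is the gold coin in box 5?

1/5

Because the host chose which box to open without knowing where the gold coin is, the choice is independent of the prize location. Learning that box 1 does not hold the gold coin simply rules out that one location and leaves the remaining 5 boxes still equally likely by symmetry.
So P(the gold coin in box 5) = 1/5.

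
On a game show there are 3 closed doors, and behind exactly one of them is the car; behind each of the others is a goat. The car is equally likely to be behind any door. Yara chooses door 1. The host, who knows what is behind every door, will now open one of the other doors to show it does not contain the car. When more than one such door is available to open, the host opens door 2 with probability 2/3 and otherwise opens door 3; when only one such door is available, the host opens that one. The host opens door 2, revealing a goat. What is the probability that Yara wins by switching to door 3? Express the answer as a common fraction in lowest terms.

3/5

Consider each possible location of the car in turn.
If it is behind door 1 (prior 1/3): door 2 is available, opened with probability 2/3; weight (1/3)·(2/3) = 2/9.
If it is behind door 2 (prior 1/3): the host opened door 2, so this case is ruled out; weight (1/3)·0 = 0.
If it is behind door 3 (prior 1/3): only door 2 is available, probability 1; weight (1/3)·1 = 1/3.
The weights sum to 5/9.
So P(the car behind door 3 | the host opened door 2) = (1/3) / (5/9) = 3/5.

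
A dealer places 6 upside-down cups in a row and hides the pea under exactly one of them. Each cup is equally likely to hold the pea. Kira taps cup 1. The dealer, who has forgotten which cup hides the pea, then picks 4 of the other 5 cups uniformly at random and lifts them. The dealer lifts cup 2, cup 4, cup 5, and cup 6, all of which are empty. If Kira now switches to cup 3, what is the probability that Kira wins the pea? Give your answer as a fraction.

1/2

Condition on the true location of the pea.
If it is under either of cups 1 and 3 (prior 1/6 each): the dealer picks exactly this set with probability 1/5 regardless, and none is the prize; weight (1/6)·(1/5) = 1/30 each.
If it is under any of cups 2, 4, 5, and 6 (prior 1/6 each): that cup was opened and seen not to hold the prize — ruled out; weight (1/6)·0 = 0 each.
The weights sum to 1/15.
So P(the pea under cup 3 | the dealer opened cup 2, cup 4, cup 5, and cup 6) = (1/30) / (1/15) = 1/2.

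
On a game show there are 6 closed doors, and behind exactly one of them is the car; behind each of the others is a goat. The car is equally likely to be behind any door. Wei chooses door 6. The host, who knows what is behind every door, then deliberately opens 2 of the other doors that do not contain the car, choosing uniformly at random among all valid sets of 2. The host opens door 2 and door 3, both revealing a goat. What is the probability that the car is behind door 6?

1/6

Apply Bayes' rule, conditioning on where the car actually is.
If it is behind any of doors 1, 4, and 5 (prior 1/6 each): the host has 6 equally likely choices, so probability 1/6; weight (1/6)·(1/6) = 1/36 each.
If it is behind either of doors 2 and 3 (prior 1/6 each): that door was opened and seen not to hold the prize — ruled out; weight (1/6)·0 = 0 each.
If it is behind door 6 (prior 1/6): the host has 10 equally likely choices, so probability 1/10; weight (1/6)·(1/10) = 1/60.
The weights sum to 1/10.
So P(the car behind door 6 | the host opened door 2 and door 3) = (1/60) / (1/10) = 1/6.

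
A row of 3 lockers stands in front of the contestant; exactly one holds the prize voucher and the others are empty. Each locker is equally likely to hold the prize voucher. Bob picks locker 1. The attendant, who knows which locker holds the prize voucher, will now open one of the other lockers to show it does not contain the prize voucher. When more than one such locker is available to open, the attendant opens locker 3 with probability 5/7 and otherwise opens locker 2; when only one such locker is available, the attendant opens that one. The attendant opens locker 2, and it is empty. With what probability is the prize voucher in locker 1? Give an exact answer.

2/9

Condition on the true location of the prize voucher.
If it is in locker 1 (prior 1/3): locker 3 is available but not opened, probability 2/7; weight (1/3)·(2/7) = 2/21.
If it is in locker 2 (prior 1/3): the attendant opened locker 2, so this case is ruled out; weight (1/3)·0 = 0.
If it is in locker 3 (prior 1/3): only locker 2 is available, probability 1; weight (1/3)·1 = 1/3.
The weights sum to 3/7.
So P(the prize voucher in locker 1 | the attendant opened locker 2) = (2/21) / (3/7) = 2/9.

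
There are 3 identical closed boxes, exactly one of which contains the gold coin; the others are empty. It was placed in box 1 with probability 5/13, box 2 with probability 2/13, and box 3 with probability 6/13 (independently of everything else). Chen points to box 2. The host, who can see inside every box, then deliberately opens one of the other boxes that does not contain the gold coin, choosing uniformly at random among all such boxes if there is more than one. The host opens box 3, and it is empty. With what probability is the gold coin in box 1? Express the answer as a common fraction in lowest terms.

5/6

Apply Bayes' rule, conditioning on where the gold coin actually is.
If it is in box 1 (prior 5/13): the host has no choice, probability 1; weight (5/13)·1 = 5/13.
If it is in box 2 (prior 2/13): the host has 2 equally likely choices, so probability 1/2; weight (2/13)·(1/2) = 1/13.
If it is in box 3 (prior 6/13): the host opened box 3, so this case is ruled out; weight (6/13)·0 = 0.
The weights sum to 6/13.
So P(the gold coin in box 1 | the host opened box 3) = (5/13) / (6/13) = 5/6.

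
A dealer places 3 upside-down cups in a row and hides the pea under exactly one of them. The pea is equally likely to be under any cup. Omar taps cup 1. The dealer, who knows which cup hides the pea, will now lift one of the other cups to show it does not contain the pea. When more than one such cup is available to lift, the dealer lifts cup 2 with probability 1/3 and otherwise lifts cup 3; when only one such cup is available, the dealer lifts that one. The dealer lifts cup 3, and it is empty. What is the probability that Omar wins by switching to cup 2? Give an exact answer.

Condition on the true location of the pea.
If it is under cup 1 (prior 1/3): cup 2 is available but not opened, probability 2/3; weight (1/3)·(2/3) = 2/9.
If it is under cup 2 (prior 1/3): only cup 3 is available, probability 1; weight (1/3)·1 = 1/3.
If it is under cup 3 (prior 1/3): the dealer opened cup 3, so this case is ruled out; weight (1/3)·0 = 0.
The weights sum to 5/9.
So P(the pea under cup 2 | the dealer opened cup 3) = (1/3) / (5/9) = 3/5.

3/5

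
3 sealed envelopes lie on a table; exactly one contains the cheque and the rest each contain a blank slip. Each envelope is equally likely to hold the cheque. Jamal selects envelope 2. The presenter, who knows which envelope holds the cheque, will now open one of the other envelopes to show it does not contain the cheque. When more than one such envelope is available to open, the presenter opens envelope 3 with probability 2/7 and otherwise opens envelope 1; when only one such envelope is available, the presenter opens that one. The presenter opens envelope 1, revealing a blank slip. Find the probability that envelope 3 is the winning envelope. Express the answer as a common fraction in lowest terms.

7/12

Condition on the true location of the cheque.
If it is in envelope 1 (prior 1/3): the presenter opened envelope 1, so this case is ruled out; weight (1/3)·0 = 0.
If it is in envelope 2 (prior 1/3): envelope 3 is available but not opened, probability 5/7; weight (1/3)·(5/7) = 5/21.
If it is in envelope 3 (prior 1/3): only envelope 1 is available, probability 1; weight (1/3)·1 = 1/3.
The weights sum to 4/7.
So P(the cheque in envelope 3 | the presenter opened envelope 1) = (1/3) / (4/7) = 7/12.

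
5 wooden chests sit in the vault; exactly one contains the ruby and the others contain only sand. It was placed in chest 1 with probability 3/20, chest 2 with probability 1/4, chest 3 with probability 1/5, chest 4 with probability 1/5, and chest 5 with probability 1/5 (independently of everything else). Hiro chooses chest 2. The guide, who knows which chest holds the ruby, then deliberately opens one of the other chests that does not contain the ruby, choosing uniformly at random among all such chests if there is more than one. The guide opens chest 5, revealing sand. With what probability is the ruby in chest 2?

15/59

Condition on the true location of the ruby.
If it is in chest 1 (prior 3/20): the guide has 3 equally likely choices, so probability 1/3; weight (3/20)·(1/3) = 1/20.
If it is in chest 2 (prior 1/4): the guide has 4 equally likely choices, so probability 1/4; weight (1/4)·(1/4) = 1/16.
If it is in either of chests 3 and 4 (prior 1/5 each): the guide has 3 equally likely choices, so probability 1/3; weight (1/5)·(1/3) = 1/15 each.
If it is in chest 5 (prior 1/5): the guide opened chest 5, so this case is ruled out; weight (1/5)·0 = 0.
The weights sum to 59/240.
So P(the ruby in chest 2 | the guide opened chest 5) = (1/16) / (59/240) = 15/59.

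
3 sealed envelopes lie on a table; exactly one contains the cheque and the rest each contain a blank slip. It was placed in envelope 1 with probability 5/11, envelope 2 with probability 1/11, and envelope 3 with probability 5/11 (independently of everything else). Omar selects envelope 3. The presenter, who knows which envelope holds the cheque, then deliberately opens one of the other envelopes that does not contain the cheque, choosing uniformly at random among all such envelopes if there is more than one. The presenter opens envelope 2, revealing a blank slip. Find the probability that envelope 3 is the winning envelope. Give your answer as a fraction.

Consider each possible location of the cheque in turn.
If it is in envelope 1 (prior 5/11): the presenter has no choice, probability 1; weight (5/11)·1 = 5/11.
If it is in envelope 2 (prior 1/11): the presenter opened envelope 2, so this case is ruled out; weight (1/11)·0 = 0.
If it is in envelope 3 (prior 5/11): the presenter has 2 equally likely choices, so probability 1/2; weight (5/11)·(1/2) = 5/22.
The weights sum to 15/22.
So P(the cheque in envelope 3 | the presenter opened envelope 2) = (5/22) / (15/22) = 1/3.

1/3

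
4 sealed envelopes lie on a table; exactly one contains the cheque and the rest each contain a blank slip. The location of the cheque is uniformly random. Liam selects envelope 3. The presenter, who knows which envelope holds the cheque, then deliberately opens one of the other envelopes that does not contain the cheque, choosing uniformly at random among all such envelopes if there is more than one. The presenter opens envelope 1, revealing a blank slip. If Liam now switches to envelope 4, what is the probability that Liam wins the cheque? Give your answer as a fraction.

Apply Bayes' rule, conditioning on where the cheque actually is.
If it is in envelope 1 (prior 1/4): the presenter opened envelope 1, so this case is ruled out; weight (1/4)·0 = 0.
If it is in either of envelopes 2 and 4 (prior 1/4 each): the presenter has 2 equally likely choices, so probability 1/2; weight (1/4)·(1/2) = 1/8 each.
If it is in envelope 3 (prior 1/4): the presenter has 3 equally likely choices, so probability 1/3; weight (1/4)·(1/3) = 1/12.
The weights sum to 1/3.
So P(the cheque in envelope 4 | the presenter opened envelope 1) = (1/8) / (1/3) = 3/8.

3/8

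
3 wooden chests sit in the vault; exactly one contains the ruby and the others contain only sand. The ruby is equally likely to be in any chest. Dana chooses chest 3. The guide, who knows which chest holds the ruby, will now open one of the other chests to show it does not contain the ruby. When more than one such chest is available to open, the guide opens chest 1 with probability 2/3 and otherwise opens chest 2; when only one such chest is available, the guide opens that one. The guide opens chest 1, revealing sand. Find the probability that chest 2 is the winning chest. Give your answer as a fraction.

3/5

Condition on the true location of the ruby.
If it is in chest 1 (prior 1/3): the guide opened chest 1, so this case is ruled out; weight (1/3)·0 = 0.
If it is in chest 2 (prior 1/3): only chest 1 is available, probability 1; weight (1/3)·1 = 1/3.
If it is in chest 3 (prior 1/3): chest 1 is available, opened with probability 2/3; weight (1/3)·(2/3) = 2/9.
The weights sum to 5/9.
So P(the ruby in chest 2 | the guide opened chest 1) = (1/3) / (5/9) = 3/5.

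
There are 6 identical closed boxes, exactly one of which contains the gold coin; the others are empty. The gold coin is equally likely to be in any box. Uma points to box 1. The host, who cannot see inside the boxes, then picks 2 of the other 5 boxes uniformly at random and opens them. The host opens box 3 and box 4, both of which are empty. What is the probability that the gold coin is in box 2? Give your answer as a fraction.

1/4

Apply Bayes' rule, conditioning on where the gold coin actually is.
If it is in any of boxes 1, 2, 5, and 6 (prior 1/6 each): the host picks exactly this set with probability 1/10 regardless, and none is the prize; weight (1/6)·(1/10) = 1/60 each.
If it is in either of boxes 3 and 4 (prior 1/6 each): that box was opened and seen not to hold the prize — ruled out; weight (1/6)·0 = 0 each.
The weights sum to 1/15.
So P(the gold coin in box 2 | the host opened box 3 and box 4) = (1/60) / (1/15) = 1/4.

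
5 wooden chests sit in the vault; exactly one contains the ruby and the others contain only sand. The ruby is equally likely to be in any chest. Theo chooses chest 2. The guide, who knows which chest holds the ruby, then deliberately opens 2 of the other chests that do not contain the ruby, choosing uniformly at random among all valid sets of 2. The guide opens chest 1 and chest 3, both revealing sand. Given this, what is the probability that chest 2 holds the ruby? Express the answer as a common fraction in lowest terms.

1/5

Condition on the true location of the ruby.
If it is in either of chests 1 and 3 (prior 1/5 each): that chest was opened and seen not to hold the prize — ruled out; weight (1/5)·0 = 0 each.
If it is in chest 2 (prior 1/5): the guide has 6 equally likely choices, so probability 1/6; weight (1/5)·(1/6) = 1/30.
If it is in either of chests 4 and 5 (prior 1/5 each): the guide has 3 equally likely choices, so probability 1/3; weight (1/5)·(1/3) = 1/15 each.
The weights sum to 1/6.
So P(the ruby in chest 2 | the guide opened chest 1 and chest 3) = (1/30) / (1/6) = 1/5.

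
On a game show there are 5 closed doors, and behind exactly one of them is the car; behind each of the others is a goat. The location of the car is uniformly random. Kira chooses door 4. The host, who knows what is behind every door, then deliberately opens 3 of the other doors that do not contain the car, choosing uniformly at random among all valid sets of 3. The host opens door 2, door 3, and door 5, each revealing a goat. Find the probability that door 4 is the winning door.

Condition on the true location of the car.
If it is behind door 1 (prior 1/5): the host has no choice, probability 1; weight (1/5)·1 = 1/5.
If it is behind any of doors 2, 3, and 5 (prior 1/5 each): that door was opened and seen not to hold the prize — ruled out; weight (1/5)·0 = 0 each.
If it is behind door 4 (prior 1/5): the host has 4 equally likely choices, so probability 1/4; weight (1/5)·(1/4) = 1/20.
The weights sum to 1/4.
So P(the car behind door 4 | the host opened door 2, door 3, and door 5) = (1/20) / (1/4) = 1/5.

1/5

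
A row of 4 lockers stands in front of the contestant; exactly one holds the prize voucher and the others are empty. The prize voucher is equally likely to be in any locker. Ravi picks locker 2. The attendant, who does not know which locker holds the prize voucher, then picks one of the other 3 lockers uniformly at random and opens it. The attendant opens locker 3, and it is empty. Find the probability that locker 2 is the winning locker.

1/3

Consider each possible location of the prize voucher in turn.
If it is in any of lockers 1, 2, and 4 (prior 1/4 each): the attendant picks locker 3 with probability 1/3 regardless, and it is not the prize; weight (1/4)·(1/3) = 1/12 each.
If it is in locker 3 (prior 1/4): the attendant opened locker 3, so this case is ruled out; weight (1/4)·0 = 0.
The weights sum to 1/4.
So P(the prize voucher in locker 2 | the attendant opened locker 3) = (1/12) / (1/4) = 1/3.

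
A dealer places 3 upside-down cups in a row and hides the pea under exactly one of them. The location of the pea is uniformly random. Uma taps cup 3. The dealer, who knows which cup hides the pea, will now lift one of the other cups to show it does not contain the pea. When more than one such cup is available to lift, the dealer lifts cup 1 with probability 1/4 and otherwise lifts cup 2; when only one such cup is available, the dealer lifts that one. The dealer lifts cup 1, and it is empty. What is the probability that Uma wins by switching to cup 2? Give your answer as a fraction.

Condition on the true location of the pea.
If it is under cup 1 (prior 1/3): the dealer opened cup 1, so this case is ruled out; weight (1/3)·0 = 0.
If it is under cup 2 (prior 1/3): only cup 1 is available, probability 1; weight (1/3)·1 = 1/3.
If it is under cup 3 (prior 1/3): cup 1 is available, opened with probability 1/4; weight (1/3)·(1/4) = 1/12.
The weights sum to 5/12.
So P(the pea under cup 2 | the dealer opened cup 1) = (1/3) / (5/12) = 4/5.

4/5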